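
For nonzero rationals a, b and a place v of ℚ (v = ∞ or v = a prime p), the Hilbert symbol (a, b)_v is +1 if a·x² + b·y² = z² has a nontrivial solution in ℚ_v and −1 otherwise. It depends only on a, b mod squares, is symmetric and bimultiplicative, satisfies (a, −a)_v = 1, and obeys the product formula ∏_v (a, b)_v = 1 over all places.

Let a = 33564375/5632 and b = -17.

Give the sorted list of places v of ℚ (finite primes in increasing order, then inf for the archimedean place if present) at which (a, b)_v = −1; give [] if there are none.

(a, b) ≡ (14586, -17) mod (ℚ^×)²; places V = {2, 3, 5, 11, 13, 17, ∞}.
(a,b)_3: α=5, u≡2; β=0, v≡1 (mod 3); (2|3)=-1, (1|3)=+1; sign (−1)^0·-1^0·+1^5 = +1.
(a,b)_∞: sgn(14586)=+, sgn(-17)=−, so +1.
(a,b)_11: α=-1, u≡7; β=0, v≡5 (mod 11); (7|11)=-1, (5|11)=+1; sign (−1)^0·-1^0·+1^-1 = +1.
(a,b)_2: α=-9, β=0; u≡5, v≡7 (mod 8); ε(u)ε(v)=0·1, αω(v)=-9·0, βω(u)=0·1; sum ≡ 0  ⇒  +1.
(a,b)_13: α=1, u≡12; β=0, v≡9 (mod 13); (12|13)=+1, (9|13)=+1; sign (−1)^0·+1^0·+1^1 = +1.
(a,b)_5: α=4, u≡4; β=0, v≡3 (mod 5); (4|5)=+1, (3|5)=-1; sign (−1)^0·+1^0·-1^4 = +1.
(a,b)_17: α=1, u≡16; β=1, v≡16 (mod 17); (16|17)=+1, (16|17)=+1; sign (−1)^0·+1^1·+1^1 = +1.
Ram(a, b) = ∅: the form 14586·x² + -17·y² − z² is isotropic over every ℚ_v, so by Hasse–Minkowski it is isotropic over ℚ.

[]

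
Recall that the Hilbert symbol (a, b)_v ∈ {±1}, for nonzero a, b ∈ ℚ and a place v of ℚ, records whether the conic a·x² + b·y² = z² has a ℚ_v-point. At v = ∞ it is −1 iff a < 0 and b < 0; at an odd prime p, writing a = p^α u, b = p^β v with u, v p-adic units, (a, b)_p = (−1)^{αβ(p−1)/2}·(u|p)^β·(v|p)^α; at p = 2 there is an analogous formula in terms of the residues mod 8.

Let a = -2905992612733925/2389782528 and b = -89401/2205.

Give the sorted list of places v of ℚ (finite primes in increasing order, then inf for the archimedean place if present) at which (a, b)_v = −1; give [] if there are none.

[11, 13, 19, inf]

(a, b) ≡ (-8151, -5) mod (ℚ^×)²; places V = {2, 3, 5, 7, 11, 13, 17, 19, 23, ∞}.
(a,b)_7: α=-4, u≡4; β=-2, v≡1 (mod 7); (4|7)=+1, (1|7)=+1; sign (−1)^0·+1^-2·+1^-4 = +1.
(a,b)_∞: sgn(-8151)=−, sgn(-5)=−, so -1.
(a,b)_2: α=-12, β=0; u≡1, v≡3 (mod 8); ε(u)ε(v)=0·1, αω(v)=-12·1, βω(u)=0·0; sum ≡ 0  ⇒  +1.
(a,b)_13: α=1, u≡1; β=2, v≡7 (mod 13); (1|13)=+1, (7|13)=-1; sign (−1)^0·+1^2·-1^1 = -1.
(a,b)_5: α=2, u≡1; β=-1, v≡4 (mod 5); (1|5)=+1, (4|5)=+1; sign (−1)^0·+1^-1·+1^2 = +1.
(a,b)_3: α=-5, u≡1; β=-2, v≡1 (mod 3); (1|3)=+1, (1|3)=+1; sign (−1)^0·+1^-2·+1^-5 = +1.
(a,b)_19: α=1, u≡14; β=0, v≡13 (mod 19); (14|19)=-1, (13|19)=-1; sign (−1)^0·-1^0·-1^1 = -1.
(a,b)_17: α=2, u≡4; β=0, v≡3 (mod 17); (4|17)=+1, (3|17)=-1; sign (−1)^0·+1^0·-1^2 = +1.
(a,b)_11: α=1, u≡10; β=0, v≡8 (mod 11); (10|11)=-1, (8|11)=-1; sign (−1)^0·-1^0·-1^1 = -1.
(a,b)_23: α=6, u≡15; β=2, v≡18 (mod 23); (15|23)=-1, (18|23)=+1; sign (−1)^0·-1^2·+1^6 = +1.
Ram(-8151, -5) = {11, 13, 19, ∞}; no ℚ_11-point on the conic.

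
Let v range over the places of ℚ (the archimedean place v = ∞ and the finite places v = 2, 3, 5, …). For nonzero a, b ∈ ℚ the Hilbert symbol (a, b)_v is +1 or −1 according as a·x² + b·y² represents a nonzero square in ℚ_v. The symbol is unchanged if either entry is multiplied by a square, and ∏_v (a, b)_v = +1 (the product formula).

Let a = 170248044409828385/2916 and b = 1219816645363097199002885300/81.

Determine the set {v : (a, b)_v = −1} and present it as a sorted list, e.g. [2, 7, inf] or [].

(a, b) ≡ (65, 562397) mod (ℚ^×)²; places V = {2, 3, 5, 7, 11, 13, 29, 41, 43, ∞}.
(a,b)_43: α=2, u≡39; β=3, v≡30 (mod 43); (39|43)=-1, (30|43)=-1; sign (−1)^0·-1^3·-1^2 = -1.
(a,b)_3: α=-6, u≡2; β=-4, v≡2 (mod 3); (2|3)=-1, (2|3)=-1; sign (−1)^0·-1^-4·-1^-6 = +1.
(a,b)_2: α=-2, β=2; u≡1, v≡5 (mod 8); ε(u)ε(v)=0·0, αω(v)=-2·1, βω(u)=2·0; sum ≡ 0  ⇒  +1.
(a,b)_5: α=1, u≡2; β=2, v≡2 (mod 5); (2|5)=-1, (2|5)=-1; sign (−1)^0·-1^2·-1^1 = -1.
(a,b)_41: α=2, u≡11; β=3, v≡16 (mod 41); (11|41)=-1, (16|41)=+1; sign (−1)^0·-1^3·+1^2 = -1.
(a,b)_7: α=2, u≡1; β=4, v≡3 (mod 7); (1|7)=+1, (3|7)=-1; sign (−1)^0·+1^4·-1^2 = +1.
(a,b)_29: α=2, u≡13; β=3, v≡2 (mod 29); (13|29)=+1, (2|29)=-1; sign (−1)^0·+1^3·-1^2 = +1.
(a,b)_11: α=2, u≡2; β=3, v≡10 (mod 11); (2|11)=-1, (10|11)=-1; sign (−1)^0·-1^3·-1^2 = -1.
(a,b)_∞: sgn(65)=+, sgn(562397)=+, so +1.
(a,b)_13: α=3, u≡5; β=4, v≡12 (mod 13); (5|13)=-1, (12|13)=+1; sign (−1)^0·-1^4·+1^3 = +1.
|Ram(65, 562397)| = 4, even; anisotropic at {5, 11, 41, 43}.

[5, 11, 41, 43]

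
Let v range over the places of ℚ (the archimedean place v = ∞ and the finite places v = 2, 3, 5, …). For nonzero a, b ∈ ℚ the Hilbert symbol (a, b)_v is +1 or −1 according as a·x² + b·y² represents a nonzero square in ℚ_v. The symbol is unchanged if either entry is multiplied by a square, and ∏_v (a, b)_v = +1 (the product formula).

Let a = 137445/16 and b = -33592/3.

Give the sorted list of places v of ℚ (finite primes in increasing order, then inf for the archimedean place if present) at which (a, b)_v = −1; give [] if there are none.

[2, 3, 11, 19]

(a, b) ≡ (2805, -25194) mod (ℚ^×)²; places V = {2, 3, 5, 7, 11, 13, 17, 19, ∞}.
(a,b)_7: α=2, u≡6; β=0, v≡5 (mod 7); (6|7)=-1, (5|7)=-1; sign (−1)^0·-1^0·-1^2 = +1.
(a,b)_11: α=1, u≡2; β=0, v≡8 (mod 11); (2|11)=-1, (8|11)=-1; sign (−1)^0·-1^0·-1^1 = -1.
(a,b)_5: α=1, u≡4; β=0, v≡1 (mod 5); (4|5)=+1, (1|5)=+1; sign (−1)^0·+1^0·+1^1 = +1.
(a,b)_3: α=1, u≡2; β=-1, v≡2 (mod 3); (2|3)=-1, (2|3)=-1; sign (−1)^1·-1^-1·-1^1 = -1.
(a,b)_2: α=-4, β=3; u≡5, v≡3 (mod 8); ε(u)ε(v)=0·1, αω(v)=-4·1, βω(u)=3·1; sum ≡ 1  ⇒  -1.
(a,b)_19: α=0, u≡13; β=1, v≡6 (mod 19); (13|19)=-1, (6|19)=+1; sign (−1)^0·-1^1·+1^0 = -1.
(a,b)_17: α=1, u≡7; β=1, v≡10 (mod 17); (7|17)=-1, (10|17)=-1; sign (−1)^0·-1^1·-1^1 = +1.
(a,b)_13: α=0, u≡3; β=1, v≡1 (mod 13); (3|13)=+1, (1|13)=+1; sign (−1)^0·+1^1·+1^0 = +1.
(a,b)_∞: sgn(2805)=+, sgn(-25194)=−, so +1.
(2805, -25194 / ℚ) ramifies at {2, 3, 11, 19}: a division algebra.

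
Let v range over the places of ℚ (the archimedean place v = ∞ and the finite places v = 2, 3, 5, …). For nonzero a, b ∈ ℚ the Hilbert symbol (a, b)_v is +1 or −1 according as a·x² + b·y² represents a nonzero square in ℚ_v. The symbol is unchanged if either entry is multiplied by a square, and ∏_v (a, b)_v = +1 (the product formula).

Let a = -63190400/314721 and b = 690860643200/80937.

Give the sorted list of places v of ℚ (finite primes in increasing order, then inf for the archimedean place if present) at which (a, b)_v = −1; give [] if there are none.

(a, b) ≡ (-806, 1054) mod (ℚ^×)²; places V = {2, 3, 5, 7, 11, 13, 17, 23, 29, 31, ∞}.
(a,b)_23: α=0, u≡14; β=-2, v≡7 (mod 23); (14|23)=-1, (7|23)=-1; sign (−1)^0·-1^-2·-1^0 = +1.
(a,b)_7: α=2, u≡3; β=2, v≡1 (mod 7); (3|7)=-1, (1|7)=+1; sign (−1)^0·-1^2·+1^2 = +1.
(a,b)_3: α=-2, u≡1; β=-2, v≡1 (mod 3); (1|3)=+1, (1|3)=+1; sign (−1)^0·+1^-2·+1^-2 = +1.
(a,b)_31: α=1, u≡4; β=1, v≡3 (mod 31); (4|31)=+1, (3|31)=-1; sign (−1)^1·+1^1·-1^1 = +1.
(a,b)_∞: sgn(-806)=−, sgn(1054)=+, so +1.
(a,b)_2: α=7, β=7; u≡5, v≡7 (mod 8); ε(u)ε(v)=0·1, αω(v)=7·0, βω(u)=7·1; sum ≡ 1  ⇒  -1.
(a,b)_29: α=0, u≡6; β=2, v≡14 (mod 29); (6|29)=+1, (14|29)=-1; sign (−1)^0·+1^2·-1^0 = +1.
(a,b)_11: α=-2, u≡7; β=0, v≡9 (mod 11); (7|11)=-1, (9|11)=+1; sign (−1)^0·-1^0·+1^-2 = +1.
(a,b)_17: α=-2, u≡11; β=-1, v≡12 (mod 17); (11|17)=-1, (12|17)=-1; sign (−1)^0·-1^-1·-1^-2 = -1.
(a,b)_13: α=1, u≡1; β=2, v≡10 (mod 13); (1|13)=+1, (10|13)=+1; sign (−1)^0·+1^2·+1^1 = +1.
(a,b)_5: α=2, u≡4; β=2, v≡4 (mod 5); (4|5)=+1, (4|5)=+1; sign (−1)^0·+1^2·+1^2 = +1.
Ram(-806, 1054) = {2, 17}; no ℚ_2-point on the conic.

[2, 17]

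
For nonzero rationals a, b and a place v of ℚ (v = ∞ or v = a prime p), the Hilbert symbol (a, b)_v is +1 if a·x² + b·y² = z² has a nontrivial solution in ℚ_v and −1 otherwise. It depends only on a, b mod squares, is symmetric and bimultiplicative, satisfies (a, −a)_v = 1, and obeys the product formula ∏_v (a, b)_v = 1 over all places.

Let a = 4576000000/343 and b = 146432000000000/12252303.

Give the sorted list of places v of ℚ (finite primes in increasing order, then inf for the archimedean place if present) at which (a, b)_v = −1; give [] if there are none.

[2, 5, 11, 13]

(a, b) ≡ (2002, 10010) mod (ℚ^×)²; places V = {2, 3, 5, 7, 11, 13, ∞}.
(a,b)_∞: sgn(2002)=+, sgn(10010)=+, so +1.
(a,b)_5: α=6, u≡3; β=9, v≡3 (mod 5); (3|5)=-1, (3|5)=-1; sign (−1)^0·-1^9·-1^6 = -1.
(a,b)_2: α=11, β=19; u≡1, v≡5 (mod 8); ε(u)ε(v)=0·0, αω(v)=11·1, βω(u)=19·0; sum ≡ 1  ⇒  -1.
(a,b)_7: α=-3, u≡5; β=-5, v≡1 (mod 7); (5|7)=-1, (1|7)=+1; sign (−1)^1·-1^-5·+1^-3 = +1.
(a,b)_3: α=0, u≡1; β=-6, v≡2 (mod 3); (1|3)=+1, (2|3)=-1; sign (−1)^0·+1^-6·-1^0 = +1.
(a,b)_11: α=1, u≡10; β=1, v≡8 (mod 11); (10|11)=-1, (8|11)=-1; sign (−1)^1·-1^1·-1^1 = -1.
(a,b)_13: α=1, u≡8; β=1, v≡3 (mod 13); (8|13)=-1, (3|13)=+1; sign (−1)^0·-1^1·+1^1 = -1.
(2002, 10010 / ℚ) ramifies at {2, 5, 11, 13}: a division algebra.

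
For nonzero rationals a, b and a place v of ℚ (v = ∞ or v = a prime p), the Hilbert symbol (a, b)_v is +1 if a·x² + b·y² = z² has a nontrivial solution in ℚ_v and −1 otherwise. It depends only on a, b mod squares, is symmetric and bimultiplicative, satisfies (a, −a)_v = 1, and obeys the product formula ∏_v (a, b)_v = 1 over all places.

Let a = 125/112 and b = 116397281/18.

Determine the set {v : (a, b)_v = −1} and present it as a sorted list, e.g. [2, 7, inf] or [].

(a, b) ≡ (35, 2002) mod (ℚ^×)²; places V = {2, 3, 5, 7, 11, 13, 31, ∞}.
(a,b)_7: α=-1, u≡3; β=1, v≡3 (mod 7); (3|7)=-1, (3|7)=-1; sign (−1)^1·-1^1·-1^-1 = -1.
(a,b)_3: α=0, u≡2; β=-2, v≡1 (mod 3); (2|3)=-1, (1|3)=+1; sign (−1)^0·-1^-2·+1^0 = +1.
(a,b)_∞: sgn(35)=+, sgn(2002)=+, so +1.
(a,b)_5: α=3, u≡3; β=0, v≡2 (mod 5); (3|5)=-1, (2|5)=-1; sign (−1)^0·-1^0·-1^3 = -1.
(a,b)_31: α=0, u≡18; β=2, v≡14 (mod 31); (18|31)=+1, (14|31)=+1; sign (−1)^0·+1^2·+1^0 = +1.
(a,b)_11: α=0, u≡2; β=3, v≡8 (mod 11); (2|11)=-1, (8|11)=-1; sign (−1)^0·-1^3·-1^0 = -1.
(a,b)_13: α=0, u≡1; β=1, v≡6 (mod 13); (1|13)=+1, (6|13)=-1; sign (−1)^0·+1^1·-1^0 = +1.
(a,b)_2: α=-4, β=-1; u≡3, v≡1 (mod 8); ε(u)ε(v)=1·0, αω(v)=-4·0, βω(u)=-1·1; sum ≡ 1  ⇒  -1.
Ram(35, 2002) = {2, 5, 7, 11}; no ℚ_2-point on the conic.

[2, 5, 7, 11]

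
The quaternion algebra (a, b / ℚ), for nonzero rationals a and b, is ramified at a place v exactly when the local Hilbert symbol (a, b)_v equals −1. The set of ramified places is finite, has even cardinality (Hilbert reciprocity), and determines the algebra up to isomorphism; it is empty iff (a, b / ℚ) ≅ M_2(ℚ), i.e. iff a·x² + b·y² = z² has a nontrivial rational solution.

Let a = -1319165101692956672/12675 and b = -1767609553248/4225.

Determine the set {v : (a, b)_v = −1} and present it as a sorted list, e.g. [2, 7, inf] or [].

(a, b) ≡ (-7161, -902) mod (ℚ^×)²; places V = {2, 3, 5, 7, 11, 13, 17, 31, 41, ∞}.
(a,b)_5: α=-2, u≡4; β=-2, v≡3 (mod 5); (4|5)=+1, (3|5)=-1; sign (−1)^0·+1^-2·-1^-2 = +1.
(a,b)_∞: sgn(-7161)=−, sgn(-902)=−, so -1.
(a,b)_31: α=3, u≡22; β=2, v≡9 (mod 31); (22|31)=-1, (9|31)=+1; sign (−1)^0·-1^2·+1^3 = +1.
(a,b)_13: α=-2, u≡8; β=-2, v≡6 (mod 13); (8|13)=-1, (6|13)=-1; sign (−1)^0·-1^-2·-1^-2 = +1.
(a,b)_41: α=2, u≡22; β=1, v≡15 (mod 41); (22|41)=-1, (15|41)=-1; sign (−1)^0·-1^1·-1^2 = -1.
(a,b)_3: α=-1, u≡1; β=2, v≡1 (mod 3); (1|3)=+1, (1|3)=+1; sign (−1)^0·+1^2·+1^-1 = +1.
(a,b)_2: α=12, β=5; u≡7, v≡5 (mod 8); ε(u)ε(v)=1·0, αω(v)=12·1, βω(u)=5·0; sum ≡ 0  ⇒  +1.
(a,b)_7: α=1, u≡6; β=2, v≡4 (mod 7); (6|7)=-1, (4|7)=+1; sign (−1)^0·-1^2·+1^1 = +1.
(a,b)_17: α=4, u≡1; β=2, v≡16 (mod 17); (1|17)=+1, (16|17)=+1; sign (−1)^0·+1^2·+1^4 = +1.
(a,b)_11: α=1, u≡9; β=1, v≡8 (mod 11); (9|11)=+1, (8|11)=-1; sign (−1)^1·+1^1·-1^1 = +1.
Ram(-7161, -902) = {41, ∞}; no ℚ_41-point on the conic.

[41, inf]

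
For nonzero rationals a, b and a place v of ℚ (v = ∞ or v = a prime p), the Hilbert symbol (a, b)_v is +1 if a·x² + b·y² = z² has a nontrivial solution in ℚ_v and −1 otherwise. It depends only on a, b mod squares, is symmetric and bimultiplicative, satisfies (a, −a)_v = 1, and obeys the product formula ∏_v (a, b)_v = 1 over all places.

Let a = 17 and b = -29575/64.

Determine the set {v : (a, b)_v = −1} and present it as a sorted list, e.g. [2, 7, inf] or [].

(a, b) ≡ (17, -7) mod (ℚ^×)²; places V = {2, 5, 7, 13, 17, ∞}.
(a,b)_13: α=0, u≡4; β=2, v≡6 (mod 13); (4|13)=+1, (6|13)=-1; sign (−1)^0·+1^2·-1^0 = +1.
(a,b)_∞: sgn(17)=+, sgn(-7)=−, so +1.
(a,b)_17: α=1, u≡1; β=0, v≡3 (mod 17); (1|17)=+1, (3|17)=-1; sign (−1)^0·+1^0·-1^1 = -1.
(a,b)_7: α=0, u≡3; β=1, v≡3 (mod 7); (3|7)=-1, (3|7)=-1; sign (−1)^0·-1^1·-1^0 = -1.
(a,b)_2: α=0, β=-6; u≡1, v≡1 (mod 8); ε(u)ε(v)=0·0, αω(v)=0·0, βω(u)=-6·0; sum ≡ 0  ⇒  +1.
(a,b)_5: α=0, u≡2; β=2, v≡3 (mod 5); (2|5)=-1, (3|5)=-1; sign (−1)^0·-1^2·-1^0 = +1.
Ram(17, -7) = {7, 17}; no ℚ_7-point on the conic.

[7, 17]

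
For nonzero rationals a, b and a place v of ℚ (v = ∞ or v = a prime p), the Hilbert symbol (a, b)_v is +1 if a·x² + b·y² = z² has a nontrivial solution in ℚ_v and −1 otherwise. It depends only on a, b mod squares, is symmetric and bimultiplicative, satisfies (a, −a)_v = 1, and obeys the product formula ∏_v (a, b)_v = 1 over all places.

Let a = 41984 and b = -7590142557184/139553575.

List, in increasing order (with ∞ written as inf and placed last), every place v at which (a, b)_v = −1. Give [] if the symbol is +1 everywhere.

(a, b) ≡ (41, -179535433) mod (ℚ^×)²; places V = {2, 5, 7, 11, 17, 19, 29, 37, 41, 47, 53, ∞}.
(a,b)_17: α=0, u≡11; β=2, v≡14 (mod 17); (11|17)=-1, (14|17)=-1; sign (−1)^0·-1^2·-1^0 = +1.
(a,b)_37: α=0, u≡26; β=1, v≡13 (mod 37); (26|37)=+1, (13|37)=-1; sign (−1)^0·+1^1·-1^0 = +1.
(a,b)_29: α=0, u≡21; β=1, v≡14 (mod 29); (21|29)=-1, (14|29)=-1; sign (−1)^0·-1^1·-1^0 = -1.
(a,b)_7: α=0, u≡5; β=-1, v≡2 (mod 7); (5|7)=-1, (2|7)=+1; sign (−1)^0·-1^-1·+1^0 = -1.
(a,b)_53: α=0, u≡8; β=1, v≡3 (mod 53); (8|53)=-1, (3|53)=-1; sign (−1)^0·-1^1·-1^0 = -1.
(a,b)_2: α=10, β=10; u≡1, v≡7 (mod 8); ε(u)ε(v)=0·1, αω(v)=10·0, βω(u)=10·0; sum ≡ 0  ⇒  +1.
(a,b)_41: α=1, u≡40; β=1, v≡37 (mod 41); (40|41)=+1, (37|41)=+1; sign (−1)^0·+1^1·+1^1 = +1.
(a,b)_19: α=0, u≡13; β=-2, v≡15 (mod 19); (13|19)=-1, (15|19)=-1; sign (−1)^0·-1^-2·-1^0 = +1.
(a,b)_47: α=0, u≡13; β=-2, v≡2 (mod 47); (13|47)=-1, (2|47)=+1; sign (−1)^0·-1^-2·+1^0 = +1.
(a,b)_5: α=0, u≡4; β=-2, v≡2 (mod 5); (4|5)=+1, (2|5)=-1; sign (−1)^0·+1^-2·-1^0 = +1.
(a,b)_11: α=0, u≡8; β=1, v≡5 (mod 11); (8|11)=-1, (5|11)=+1; sign (−1)^0·-1^1·+1^0 = -1.
(a,b)_∞: sgn(41)=+, sgn(-179535433)=−, so +1.
|Ram(41, -179535433)| = 4, even; anisotropic at {7, 11, 29, 53}.

[7, 11, 29, 53]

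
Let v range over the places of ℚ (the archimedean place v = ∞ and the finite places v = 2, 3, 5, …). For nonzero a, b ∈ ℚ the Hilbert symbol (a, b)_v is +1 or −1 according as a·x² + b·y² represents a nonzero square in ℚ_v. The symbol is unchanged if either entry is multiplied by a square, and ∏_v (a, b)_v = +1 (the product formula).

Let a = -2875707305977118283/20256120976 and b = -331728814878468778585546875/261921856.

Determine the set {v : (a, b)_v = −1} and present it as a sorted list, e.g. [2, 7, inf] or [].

Mod squares: a ≡ -27683, b ≡ -451. Check v ∈ {∞, 2, 3, 5, 7, 11, 13, 17, 19, 23, 31, 41, 47}.
v=2: v_2(a)=-4, v_2(b)=-6; units ≡ 5, 5 (mod 8); ε·ε+αω+βω = 0·0+-4·1+-6·1 ≡ 0  ⇒  (a,b)_2 = +1.
v=∞: -27683 < 0 and -451 < 0  ⇒  (a,b)_∞ = -1.
v=19: a=19^1·(≡4), b=19^2·(≡9) mod 19; (4|19)=+1, (9|19)=+1; (−1)^{1·2·9}·(+1)^2·(+1)^1 = +1.
v=13: a=13^-2·(≡11), b=13^2·(≡3) mod 13; (11|13)=-1, (3|13)=+1; (−1)^{-2·2·6}·(-1)^2·(+1)^-2 = +1.
v=31: a=31^3·(≡12), b=31^4·(≡18) mod 31; (12|31)=-1, (18|31)=+1; (−1)^{3·4·15}·(-1)^4·(+1)^3 = +1.
v=3: a=3^12·(≡1), b=3^2·(≡2) mod 3; (1|3)=+1, (2|3)=-1; (−1)^{12·2·1}·(+1)^2·(-1)^12 = +1.
v=17: a=17^-2·(≡3), b=17^-4·(≡1) mod 17; (3|17)=-1, (1|17)=+1; (−1)^{-2·-4·8}·(-1)^-4·(+1)^-2 = +1.
v=41: a=41^2·(≡8), b=41^3·(≡26) mod 41; (8|41)=+1, (26|41)=-1; (−1)^{2·3·20}·(+1)^3·(-1)^2 = +1.
v=47: a=47^1·(≡46), b=47^2·(≡13) mod 47; (46|47)=-1, (13|47)=-1; (−1)^{1·2·23}·(-1)^2·(-1)^1 = -1.
v=7: a=7^-2·(≡4), b=7^-2·(≡1) mod 7; (4|7)=+1, (1|7)=+1; (−1)^{-2·-2·3}·(+1)^-2·(+1)^-2 = +1.
v=23: a=23^-2·(≡13), b=23^0·(≡18) mod 23; (13|23)=+1, (18|23)=+1; (−1)^{-2·0·11}·(+1)^0·(+1)^-2 = +1.
v=5: a=5^0·(≡2), b=5^8·(≡1) mod 5; (2|5)=-1, (1|5)=+1; (−1)^{0·8·2}·(-1)^8·(+1)^0 = +1.
v=11: a=11^2·(≡3), b=11^1·(≡5) mod 11; (3|11)=+1, (5|11)=+1; (−1)^{2·1·5}·(+1)^1·(+1)^2 = +1.
|Ram(-27683, -451)| = 2, even; anisotropic at {47, ∞}.

[47, inf]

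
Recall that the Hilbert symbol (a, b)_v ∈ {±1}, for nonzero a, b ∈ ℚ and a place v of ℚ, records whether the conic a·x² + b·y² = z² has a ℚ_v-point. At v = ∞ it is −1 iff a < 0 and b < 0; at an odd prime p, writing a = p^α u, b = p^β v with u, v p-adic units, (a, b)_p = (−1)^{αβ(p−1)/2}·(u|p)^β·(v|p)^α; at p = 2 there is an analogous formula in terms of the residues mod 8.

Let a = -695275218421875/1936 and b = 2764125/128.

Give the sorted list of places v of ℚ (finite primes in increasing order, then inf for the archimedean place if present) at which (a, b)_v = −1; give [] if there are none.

[2, 3]

Mod squares: a ≡ -91, b ≡ 2730. Check v ∈ {∞, 2, 3, 5, 7, 11, 13}.
v=3: a=3^10·(≡2), b=3^5·(≡1) mod 3; (2|3)=-1, (1|3)=+1; (−1)^{10·5·1}·(-1)^5·(+1)^10 = -1.
v=2: v_2(a)=-4, v_2(b)=-7; units ≡ 5, 5 (mod 8); ε·ε+αω+βω = 0·0+-4·1+-7·1 ≡ 1  ⇒  (a,b)_2 = -1.
v=13: a=13^3·(≡11), b=13^1·(≡8) mod 13; (11|13)=-1, (8|13)=-1; (−1)^{3·1·6}·(-1)^1·(-1)^3 = +1.
v=7: a=7^3·(≡1), b=7^1·(≡6) mod 7; (1|7)=+1, (6|7)=-1; (−1)^{3·1·3}·(+1)^1·(-1)^3 = +1.
v=∞: -91 < 0 and 2730 > 0  ⇒  (a,b)_∞ = +1.
v=11: a=11^-2·(≡6), b=11^0·(≡8) mod 11; (6|11)=-1, (8|11)=-1; (−1)^{-2·0·5}·(-1)^0·(-1)^-2 = +1.
v=5: a=5^6·(≡1), b=5^3·(≡1) mod 5; (1|5)=+1, (1|5)=+1; (−1)^{6·3·2}·(+1)^3·(+1)^6 = +1.
(-91, 2730 / ℚ) ramifies at {2, 3}: a division algebra.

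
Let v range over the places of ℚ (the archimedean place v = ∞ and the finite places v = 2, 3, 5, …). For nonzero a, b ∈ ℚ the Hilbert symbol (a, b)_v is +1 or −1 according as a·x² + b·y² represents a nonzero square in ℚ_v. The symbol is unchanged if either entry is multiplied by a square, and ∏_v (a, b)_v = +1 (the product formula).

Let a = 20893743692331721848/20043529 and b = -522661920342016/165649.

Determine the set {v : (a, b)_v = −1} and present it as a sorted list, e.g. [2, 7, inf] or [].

Mod squares: a ≡ 238, b ≡ -3094. Check v ∈ {∞, 2, 3, 7, 11, 13, 17, 19, 37}.
v=3: a=3^2·(≡1), b=3^0·(≡2) mod 3; (1|3)=+1, (2|3)=-1; (−1)^{2·0·1}·(+1)^0·(-1)^2 = +1.
v=2: v_2(a)=3, v_2(b)=15; units ≡ 7, 5 (mod 8); ε·ε+αω+βω = 1·0+3·1+15·0 ≡ 1  ⇒  (a,b)_2 = -1.
v=13: a=13^10·(≡4), b=13^5·(≡3) mod 13; (4|13)=+1, (3|13)=+1; (−1)^{10·5·6}·(+1)^5·(+1)^10 = +1.
v=11: a=11^-4·(≡2), b=11^-2·(≡8) mod 11; (2|11)=-1, (8|11)=-1; (−1)^{-4·-2·5}·(-1)^-2·(-1)^-4 = +1.
v=7: a=7^3·(≡5), b=7^1·(≡5) mod 7; (5|7)=-1, (5|7)=-1; (−1)^{3·1·3}·(-1)^1·(-1)^3 = -1.
v=17: a=17^1·(≡10), b=17^1·(≡5) mod 17; (10|17)=-1, (5|17)=-1; (−1)^{1·1·8}·(-1)^1·(-1)^1 = +1.
v=19: a=19^2·(≡13), b=19^2·(≡13) mod 19; (13|19)=-1, (13|19)=-1; (−1)^{2·2·9}·(-1)^2·(-1)^2 = +1.
v=37: a=37^-2·(≡4), b=37^-2·(≡24) mod 37; (4|37)=+1, (24|37)=-1; (−1)^{-2·-2·18}·(+1)^-2·(-1)^-2 = +1.
v=∞: 238 > 0 and -3094 < 0  ⇒  (a,b)_∞ = +1.
|Ram(238, -3094)| = 2, even; anisotropic at {2, 7}.

[2, 7]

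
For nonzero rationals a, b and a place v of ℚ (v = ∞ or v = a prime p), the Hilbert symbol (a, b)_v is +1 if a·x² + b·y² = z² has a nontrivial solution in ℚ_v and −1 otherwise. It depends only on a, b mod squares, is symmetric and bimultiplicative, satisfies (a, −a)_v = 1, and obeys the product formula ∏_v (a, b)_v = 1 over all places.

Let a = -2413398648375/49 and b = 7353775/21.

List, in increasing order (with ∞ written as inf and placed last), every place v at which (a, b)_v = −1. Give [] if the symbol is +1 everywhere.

Mod squares: a ≡ -15, b ≡ 51051. Check v ∈ {∞, 2, 3, 5, 7, 11, 13, 17}.
v=7: a=7^-2·(≡6), b=7^-1·(≡3) mod 7; (6|7)=-1, (3|7)=-1; (−1)^{-2·-1·3}·(-1)^-1·(-1)^-2 = -1.
v=11: a=11^4·(≡7), b=11^3·(≡8) mod 11; (7|11)=-1, (8|11)=-1; (−1)^{4·3·5}·(-1)^3·(-1)^4 = -1.
v=2: v_2(a)=0, v_2(b)=0; units ≡ 1, 3 (mod 8); ε·ε+αω+βω = 0·1+0·1+0·0 ≡ 0  ⇒  (a,b)_2 = +1.
v=13: a=13^2·(≡11), b=13^1·(≡4) mod 13; (11|13)=-1, (4|13)=+1; (−1)^{2·1·6}·(-1)^1·(+1)^2 = -1.
v=17: a=17^2·(≡16), b=17^1·(≡11) mod 17; (16|17)=+1, (11|17)=-1; (−1)^{2·1·8}·(+1)^1·(-1)^2 = +1.
v=5: a=5^3·(≡2), b=5^2·(≡1) mod 5; (2|5)=-1, (1|5)=+1; (−1)^{3·2·2}·(-1)^2·(+1)^3 = +1.
v=∞: -15 < 0 and 51051 > 0  ⇒  (a,b)_∞ = +1.
v=3: a=3^3·(≡1), b=3^-1·(≡1) mod 3; (1|3)=+1, (1|3)=+1; (−1)^{3·-1·1}·(+1)^-1·(+1)^3 = -1.
|Ram(-15, 51051)| = 4, even; anisotropic at {3, 7, 11, 13}.

[3, 7, 11, 13]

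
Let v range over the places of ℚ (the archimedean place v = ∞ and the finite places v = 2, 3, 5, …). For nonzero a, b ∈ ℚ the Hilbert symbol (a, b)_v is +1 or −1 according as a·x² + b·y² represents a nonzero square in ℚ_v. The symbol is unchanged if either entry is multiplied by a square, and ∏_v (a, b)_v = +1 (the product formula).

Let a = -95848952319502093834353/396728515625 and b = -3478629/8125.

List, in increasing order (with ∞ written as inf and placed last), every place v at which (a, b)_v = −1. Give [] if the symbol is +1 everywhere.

Mod squares: a ≡ -345345, b ≡ -273. Check v ∈ {∞, 2, 3, 5, 7, 11, 13, 23, 37}.
v=5: a=5^-15·(≡4), b=5^-4·(≡2) mod 5; (4|5)=+1, (2|5)=-1; (−1)^{-15·-4·2}·(+1)^-4·(-1)^-15 = -1.
v=23: a=23^1·(≡1), b=23^0·(≡1) mod 23; (1|23)=+1, (1|23)=+1; (−1)^{1·0·11}·(+1)^0·(+1)^1 = +1.
v=13: a=13^-1·(≡2), b=13^-1·(≡2) mod 13; (2|13)=-1, (2|13)=-1; (−1)^{-1·-1·6}·(-1)^-1·(-1)^-1 = +1.
v=∞: -345345 < 0 and -273 < 0  ⇒  (a,b)_∞ = -1.
v=3: a=3^5·(≡1), b=3^1·(≡2) mod 3; (1|3)=+1, (2|3)=-1; (−1)^{5·1·1}·(+1)^1·(-1)^5 = +1.
v=2: v_2(a)=0, v_2(b)=0; units ≡ 7, 7 (mod 8); ε·ε+αω+βω = 1·1+0·0+0·0 ≡ 1  ⇒  (a,b)_2 = -1.
v=37: a=37^6·(≡32), b=37^2·(≡14) mod 37; (32|37)=-1, (14|37)=-1; (−1)^{6·2·18}·(-1)^2·(-1)^6 = +1.
v=11: a=11^7·(≡7), b=11^2·(≡7) mod 11; (7|11)=-1, (7|11)=-1; (−1)^{7·2·5}·(-1)^2·(-1)^7 = -1.
v=7: a=7^3·(≡2), b=7^1·(≡5) mod 7; (2|7)=+1, (5|7)=-1; (−1)^{3·1·3}·(+1)^1·(-1)^3 = +1.
Ram(-345345, -273) = {2, 5, 11, ∞}; no ℚ_2-point on the conic.

[2, 5, 11, inf]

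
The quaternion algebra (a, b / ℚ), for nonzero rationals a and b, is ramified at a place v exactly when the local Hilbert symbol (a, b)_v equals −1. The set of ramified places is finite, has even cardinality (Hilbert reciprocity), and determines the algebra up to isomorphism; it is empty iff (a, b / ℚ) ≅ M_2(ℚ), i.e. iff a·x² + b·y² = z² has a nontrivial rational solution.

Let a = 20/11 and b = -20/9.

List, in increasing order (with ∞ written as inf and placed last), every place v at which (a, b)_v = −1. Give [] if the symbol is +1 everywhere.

(a, b) ≡ (55, -5) mod (ℚ^×)²; places V = {2, 3, 5, 11, ∞}.
(a,b)_11: α=-1, u≡9; β=0, v≡10 (mod 11); (9|11)=+1, (10|11)=-1; sign (−1)^0·+1^0·-1^-1 = -1.
(a,b)_∞: sgn(55)=+, sgn(-5)=−, so +1.
(a,b)_5: α=1, u≡4; β=1, v≡4 (mod 5); (4|5)=+1, (4|5)=+1; sign (−1)^0·+1^1·+1^1 = +1.
(a,b)_2: α=2, β=2; u≡7, v≡3 (mod 8); ε(u)ε(v)=1·1, αω(v)=2·1, βω(u)=2·0; sum ≡ 1  ⇒  -1.
(a,b)_3: α=0, u≡1; β=-2, v≡1 (mod 3); (1|3)=+1, (1|3)=+1; sign (−1)^0·+1^-2·+1^0 = +1.
Ram(55, -5) = {2, 11}; no ℚ_2-point on the conic.

[2, 11]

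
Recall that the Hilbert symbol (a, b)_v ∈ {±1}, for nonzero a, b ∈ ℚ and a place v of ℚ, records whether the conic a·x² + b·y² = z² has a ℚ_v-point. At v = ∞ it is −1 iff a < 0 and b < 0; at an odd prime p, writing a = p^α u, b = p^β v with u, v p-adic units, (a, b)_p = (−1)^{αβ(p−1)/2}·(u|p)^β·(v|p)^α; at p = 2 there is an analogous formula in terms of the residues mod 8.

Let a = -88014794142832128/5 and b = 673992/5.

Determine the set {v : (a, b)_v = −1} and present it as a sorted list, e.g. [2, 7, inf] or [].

[2, 11]

Mod squares: a ≡ -2990, b ≡ 93610. Check v ∈ {∞, 2, 3, 5, 11, 13, 23, 37}.
v=2: v_2(a)=9, v_2(b)=3; units ≡ 1, 5 (mod 8); ε·ε+αω+βω = 0·0+9·1+3·0 ≡ 1  ⇒  (a,b)_2 = -1.
v=37: a=37^2·(≡16), b=37^1·(≡32) mod 37; (16|37)=+1, (32|37)=-1; (−1)^{2·1·18}·(+1)^1·(-1)^2 = +1.
v=3: a=3^8·(≡1), b=3^2·(≡1) mod 3; (1|3)=+1, (1|3)=+1; (−1)^{8·2·1}·(+1)^2·(+1)^8 = +1.
v=11: a=11^2·(≡6), b=11^1·(≡7) mod 11; (6|11)=-1, (7|11)=-1; (−1)^{2·1·5}·(-1)^1·(-1)^2 = -1.
v=5: a=5^-1·(≡2), b=5^-1·(≡2) mod 5; (2|5)=-1, (2|5)=-1; (−1)^{-1·-1·2}·(-1)^-1·(-1)^-1 = +1.
v=∞: -2990 < 0 and 93610 > 0  ⇒  (a,b)_∞ = +1.
v=13: a=13^1·(≡1), b=13^0·(≡4) mod 13; (1|13)=+1, (4|13)=+1; (−1)^{1·0·6}·(+1)^0·(+1)^1 = +1.
v=23: a=23^3·(≡9), b=23^1·(≡5) mod 23; (9|23)=+1, (5|23)=-1; (−1)^{3·1·11}·(+1)^1·(-1)^3 = +1.
|Ram(-2990, 93610)| = 2, even; anisotropic at {2, 11}.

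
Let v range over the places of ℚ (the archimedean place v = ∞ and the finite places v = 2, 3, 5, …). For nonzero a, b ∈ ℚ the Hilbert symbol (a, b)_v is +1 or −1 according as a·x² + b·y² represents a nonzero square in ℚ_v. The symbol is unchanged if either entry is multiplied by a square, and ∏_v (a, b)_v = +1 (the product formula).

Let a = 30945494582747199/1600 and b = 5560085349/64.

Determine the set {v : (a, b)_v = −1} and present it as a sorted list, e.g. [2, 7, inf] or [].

[3, 7, 13, 37]

(a, b) ≡ (111, 50141) mod (ℚ^×)²; places V = {2, 3, 5, 7, 13, 19, 29, 37, ∞}.
(a,b)_19: α=2, u≡4; β=1, v≡4 (mod 19); (4|19)=+1, (4|19)=+1; sign (−1)^0·+1^1·+1^2 = +1.
(a,b)_3: α=5, u≡1; β=4, v≡2 (mod 3); (1|3)=+1, (2|3)=-1; sign (−1)^0·+1^4·-1^5 = -1.
(a,b)_5: α=-2, u≡1; β=0, v≡1 (mod 5); (1|5)=+1, (1|5)=+1; sign (−1)^0·+1^0·+1^-2 = +1.
(a,b)_2: α=-6, β=-6; u≡7, v≡5 (mod 8); ε(u)ε(v)=1·0, αω(v)=-6·1, βω(u)=-6·0; sum ≡ 0  ⇒  +1.
(a,b)_∞: sgn(111)=+, sgn(50141)=+, so +1.
(a,b)_13: α=2, u≡5; β=1, v≡9 (mod 13); (5|13)=-1, (9|13)=+1; sign (−1)^0·-1^1·+1^2 = -1.
(a,b)_7: α=2, u≡5; β=1, v≡4 (mod 7); (5|7)=-1, (4|7)=+1; sign (−1)^0·-1^1·+1^2 = -1.
(a,b)_29: α=2, u≡6; β=1, v≡8 (mod 29); (6|29)=+1, (8|29)=-1; sign (−1)^0·+1^1·-1^2 = +1.
(a,b)_37: α=3, u≡10; β=2, v≡18 (mod 37); (10|37)=+1, (18|37)=-1; sign (−1)^0·+1^2·-1^3 = -1.
(111, 50141 / ℚ) ramifies at {3, 7, 13, 37}: a division algebra.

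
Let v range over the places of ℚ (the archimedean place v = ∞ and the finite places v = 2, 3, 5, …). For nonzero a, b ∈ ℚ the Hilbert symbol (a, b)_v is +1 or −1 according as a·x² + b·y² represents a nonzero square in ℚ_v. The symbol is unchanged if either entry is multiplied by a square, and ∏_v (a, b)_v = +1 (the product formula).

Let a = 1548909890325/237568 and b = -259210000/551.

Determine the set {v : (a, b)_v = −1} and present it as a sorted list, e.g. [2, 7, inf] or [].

[19, 29]

(a, b) ≡ (25346, -551) mod (ℚ^×)²; places V = {2, 3, 5, 7, 19, 23, 29, ∞}.
(a,b)_3: α=10, u≡2; β=0, v≡1 (mod 3); (2|3)=-1, (1|3)=+1; sign (−1)^0·-1^0·+1^10 = +1.
(a,b)_29: α=-1, u≡13; β=-1, v≡17 (mod 29); (13|29)=+1, (17|29)=-1; sign (−1)^0·+1^-1·-1^-1 = -1.
(a,b)_19: α=1, u≡6; β=-1, v≡16 (mod 19); (6|19)=+1, (16|19)=+1; sign (−1)^1·+1^-1·+1^1 = -1.
(a,b)_5: α=2, u≡1; β=4, v≡4 (mod 5); (1|5)=+1, (4|5)=+1; sign (−1)^0·+1^4·+1^2 = +1.
(a,b)_∞: sgn(25346)=+, sgn(-551)=−, so +1.
(a,b)_2: α=-13, β=4; u≡1, v≡1 (mod 8); ε(u)ε(v)=0·0, αω(v)=-13·0, βω(u)=4·0; sum ≡ 0  ⇒  +1.
(a,b)_7: α=4, u≡3; β=2, v≡1 (mod 7); (3|7)=-1, (1|7)=+1; sign (−1)^0·-1^2·+1^4 = +1.
(a,b)_23: α=1, u≡22; β=2, v≡8 (mod 23); (22|23)=-1, (8|23)=+1; sign (−1)^0·-1^2·+1^1 = +1.
(25346, -551 / ℚ) ramifies at {19, 29}: a division algebra.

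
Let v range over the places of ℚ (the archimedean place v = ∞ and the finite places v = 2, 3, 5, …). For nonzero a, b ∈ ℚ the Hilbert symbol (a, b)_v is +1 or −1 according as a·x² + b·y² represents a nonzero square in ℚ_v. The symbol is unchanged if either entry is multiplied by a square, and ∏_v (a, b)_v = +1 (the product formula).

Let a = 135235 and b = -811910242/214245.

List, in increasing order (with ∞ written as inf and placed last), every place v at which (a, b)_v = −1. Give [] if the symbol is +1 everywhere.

[17, 19]

(a, b) ≡ (135235, -116090) mod (ℚ^×)²; places V = {2, 3, 5, 11, 13, 17, 19, 23, 37, 43, 47, ∞}.
(a,b)_2: α=0, β=1; u≡3, v≡3 (mod 8); ε(u)ε(v)=1·1, αω(v)=0·1, βω(u)=1·1; sum ≡ 0  ⇒  +1.
(a,b)_47: α=0, u≡16; β=1, v≡21 (mod 47); (16|47)=+1, (21|47)=+1; sign (−1)^0·+1^1·+1^0 = +1.
(a,b)_17: α=1, u≡16; β=2, v≡10 (mod 17); (16|17)=+1, (10|17)=-1; sign (−1)^0·+1^2·-1^1 = -1.
(a,b)_5: α=1, u≡2; β=-1, v≡2 (mod 5); (2|5)=-1, (2|5)=-1; sign (−1)^0·-1^-1·-1^1 = +1.
(a,b)_23: α=0, u≡18; β=-2, v≡11 (mod 23); (18|23)=+1, (11|23)=-1; sign (−1)^0·+1^-2·-1^0 = +1.
(a,b)_43: α=1, u≡6; β=0, v≡35 (mod 43); (6|43)=+1, (35|43)=+1; sign (−1)^0·+1^0·+1^1 = +1.
(a,b)_∞: sgn(135235)=+, sgn(-116090)=−, so +1.
(a,b)_11: α=0, u≡1; β=2, v≡1 (mod 11); (1|11)=+1, (1|11)=+1; sign (−1)^0·+1^2·+1^0 = +1.
(a,b)_3: α=0, u≡1; β=-4, v≡1 (mod 3); (1|3)=+1, (1|3)=+1; sign (−1)^0·+1^-4·+1^0 = +1.
(a,b)_13: α=0, u≡9; β=1, v≡1 (mod 13); (9|13)=+1, (1|13)=+1; sign (−1)^0·+1^1·+1^0 = +1.
(a,b)_37: α=1, u≡29; β=0, v≡27 (mod 37); (29|37)=-1, (27|37)=+1; sign (−1)^0·-1^0·+1^1 = +1.
(a,b)_19: α=0, u≡12; β=1, v≡3 (mod 19); (12|19)=-1, (3|19)=-1; sign (−1)^0·-1^1·-1^0 = -1.
Ram(135235, -116090) = {17, 19}; no ℚ_17-point on the conic.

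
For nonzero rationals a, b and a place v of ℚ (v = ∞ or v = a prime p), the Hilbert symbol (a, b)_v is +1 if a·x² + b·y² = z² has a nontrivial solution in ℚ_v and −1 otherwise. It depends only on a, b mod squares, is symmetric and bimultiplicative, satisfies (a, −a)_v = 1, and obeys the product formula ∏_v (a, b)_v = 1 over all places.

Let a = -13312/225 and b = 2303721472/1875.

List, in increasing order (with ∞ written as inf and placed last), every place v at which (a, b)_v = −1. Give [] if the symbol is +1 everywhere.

[2, 3]

(a, b) ≡ (-13, 39) mod (ℚ^×)²; places V = {2, 3, 5, 13, ∞}.
(a,b)_13: α=1, u≡4; β=3, v≡3 (mod 13); (4|13)=+1, (3|13)=+1; sign (−1)^0·+1^3·+1^1 = +1.
(a,b)_∞: sgn(-13)=−, sgn(39)=+, so +1.
(a,b)_3: α=-2, u≡2; β=-1, v≡1 (mod 3); (2|3)=-1, (1|3)=+1; sign (−1)^0·-1^-1·+1^-2 = -1.
(a,b)_5: α=-2, u≡2; β=-4, v≡4 (mod 5); (2|5)=-1, (4|5)=+1; sign (−1)^0·-1^-4·+1^-2 = +1.
(a,b)_2: α=10, β=20; u≡3, v≡7 (mod 8); ε(u)ε(v)=1·1, αω(v)=10·0, βω(u)=20·1; sum ≡ 1  ⇒  -1.
(-13, 39 / ℚ) ramifies at {2, 3}: a division algebra.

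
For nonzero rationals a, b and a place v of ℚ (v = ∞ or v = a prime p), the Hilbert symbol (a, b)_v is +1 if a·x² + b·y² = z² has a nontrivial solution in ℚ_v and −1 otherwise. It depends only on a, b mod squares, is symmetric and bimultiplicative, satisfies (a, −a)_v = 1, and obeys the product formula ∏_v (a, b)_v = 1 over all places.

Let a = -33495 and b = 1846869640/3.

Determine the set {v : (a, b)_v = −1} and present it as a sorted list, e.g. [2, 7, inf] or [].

Mod squares: a ≡ -33495, b ≡ 1647030. Check v ∈ {∞, 2, 3, 5, 7, 11, 23, 29, 31}.
v=29: a=29^1·(≡5), b=29^2·(≡5) mod 29; (5|29)=+1, (5|29)=+1; (−1)^{1·2·14}·(+1)^2·(+1)^1 = +1.
v=∞: -33495 < 0 and 1647030 > 0  ⇒  (a,b)_∞ = +1.
v=31: a=31^0·(≡16), b=31^1·(≡17) mod 31; (16|31)=+1, (17|31)=-1; (−1)^{0·1·15}·(+1)^1·(-1)^0 = +1.
v=3: a=3^1·(≡1), b=3^-1·(≡1) mod 3; (1|3)=+1, (1|3)=+1; (−1)^{1·-1·1}·(+1)^-1·(+1)^1 = -1.
v=11: a=11^1·(≡2), b=11^1·(≡9) mod 11; (2|11)=-1, (9|11)=+1; (−1)^{1·1·5}·(-1)^1·(+1)^1 = +1.
v=7: a=7^1·(≡3), b=7^1·(≡5) mod 7; (3|7)=-1, (5|7)=-1; (−1)^{1·1·3}·(-1)^1·(-1)^1 = -1.
v=5: a=5^1·(≡1), b=5^1·(≡1) mod 5; (1|5)=+1, (1|5)=+1; (−1)^{1·1·2}·(+1)^1·(+1)^1 = +1.
v=2: v_2(a)=0, v_2(b)=3; units ≡ 1, 3 (mod 8); ε·ε+αω+βω = 0·1+0·1+3·0 ≡ 0  ⇒  (a,b)_2 = +1.
v=23: a=23^0·(≡16), b=23^1·(≡15) mod 23; (16|23)=+1, (15|23)=-1; (−1)^{0·1·11}·(+1)^1·(-1)^0 = +1.
Ram(-33495, 1647030) = {3, 7}; no ℚ_3-point on the conic.

[3, 7]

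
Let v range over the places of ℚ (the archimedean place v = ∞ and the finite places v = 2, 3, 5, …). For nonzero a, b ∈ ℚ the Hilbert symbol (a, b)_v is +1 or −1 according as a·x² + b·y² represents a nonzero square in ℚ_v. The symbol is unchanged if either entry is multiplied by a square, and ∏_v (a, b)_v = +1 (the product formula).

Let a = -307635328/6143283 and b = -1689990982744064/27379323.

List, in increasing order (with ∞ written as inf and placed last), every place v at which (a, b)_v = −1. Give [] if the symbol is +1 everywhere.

(a, b) ≡ (-6006, -42) mod (ℚ^×)²; places V = {2, 3, 7, 11, 13, 19, 53, ∞}.
(a,b)_3: α=-7, u≡2; β=-3, v≡1 (mod 3); (2|3)=-1, (1|3)=+1; sign (−1)^1·-1^-3·+1^-7 = +1.
(a,b)_53: α=-2, u≡7; β=-2, v≡29 (mod 53); (7|53)=+1, (29|53)=+1; sign (−1)^0·+1^-2·+1^-2 = +1.
(a,b)_13: α=1, u≡7; β=2, v≡1 (mod 13); (7|13)=-1, (1|13)=+1; sign (−1)^0·-1^2·+1^1 = +1.
(a,b)_19: α=0, u≡16; β=-2, v≡15 (mod 19); (16|19)=+1, (15|19)=-1; sign (−1)^0·+1^-2·-1^0 = +1.
(a,b)_7: α=5, u≡6; β=9, v≡1 (mod 7); (6|7)=-1, (1|7)=+1; sign (−1)^1·-1^9·+1^5 = +1.
(a,b)_11: α=1, u≡1; β=2, v≡6 (mod 11); (1|11)=+1, (6|11)=-1; sign (−1)^0·+1^2·-1^1 = -1.
(a,b)_∞: sgn(-6006)=−, sgn(-42)=−, so -1.
(a,b)_2: α=7, β=11; u≡5, v≡3 (mod 8); ε(u)ε(v)=0·1, αω(v)=7·1, βω(u)=11·1; sum ≡ 0  ⇒  +1.
Ram(-6006, -42) = {11, ∞}; no ℚ_11-point on the conic.

[11, inf]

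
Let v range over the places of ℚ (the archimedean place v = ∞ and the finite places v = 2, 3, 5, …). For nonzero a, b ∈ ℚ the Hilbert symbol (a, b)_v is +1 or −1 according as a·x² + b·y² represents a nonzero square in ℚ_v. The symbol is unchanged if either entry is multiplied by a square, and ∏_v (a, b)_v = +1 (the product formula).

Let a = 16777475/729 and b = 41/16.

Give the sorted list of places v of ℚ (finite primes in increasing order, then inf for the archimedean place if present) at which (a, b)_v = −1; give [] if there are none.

[11, 41]

(a, b) ≡ (11, 41) mod (ℚ^×)²; places V = {2, 3, 5, 11, 13, 19, 41, ∞}.
(a,b)_∞: sgn(11)=+, sgn(41)=+, so +1.
(a,b)_5: α=2, u≡1; β=0, v≡1 (mod 5); (1|5)=+1, (1|5)=+1; sign (−1)^0·+1^0·+1^2 = +1.
(a,b)_3: α=-6, u≡2; β=0, v≡2 (mod 3); (2|3)=-1, (2|3)=-1; sign (−1)^0·-1^0·-1^-6 = +1.
(a,b)_11: α=1, u≡3; β=0, v≡6 (mod 11); (3|11)=+1, (6|11)=-1; sign (−1)^0·+1^0·-1^1 = -1.
(a,b)_2: α=0, β=-4; u≡3, v≡1 (mod 8); ε(u)ε(v)=1·0, αω(v)=0·0, βω(u)=-4·1; sum ≡ 0  ⇒  +1.
(a,b)_13: α=2, u≡7; β=0, v≡5 (mod 13); (7|13)=-1, (5|13)=-1; sign (−1)^0·-1^0·-1^2 = +1.
(a,b)_41: α=0, u≡15; β=1, v≡18 (mod 41); (15|41)=-1, (18|41)=+1; sign (−1)^0·-1^1·+1^0 = -1.
(a,b)_19: α=2, u≡11; β=0, v≡18 (mod 19); (11|19)=+1, (18|19)=-1; sign (−1)^0·+1^0·-1^2 = +1.
(11, 41 / ℚ) ramifies at {11, 41}: a division algebra.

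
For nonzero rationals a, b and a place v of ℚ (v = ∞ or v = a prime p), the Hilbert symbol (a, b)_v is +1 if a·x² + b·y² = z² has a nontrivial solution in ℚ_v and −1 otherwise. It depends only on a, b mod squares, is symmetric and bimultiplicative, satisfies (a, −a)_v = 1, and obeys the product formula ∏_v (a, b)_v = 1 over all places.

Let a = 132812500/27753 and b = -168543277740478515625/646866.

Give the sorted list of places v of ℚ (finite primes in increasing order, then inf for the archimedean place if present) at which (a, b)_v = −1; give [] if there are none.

(a, b) ≡ (2805, -66) mod (ℚ^×)²; places V = {2, 3, 5, 11, 17, 23, 29, ∞}.
(a,b)_29: α=-2, u≡10; β=0, v≡14 (mod 29); (10|29)=-1, (14|29)=-1; sign (−1)^0·-1^0·-1^-2 = +1.
(a,b)_∞: sgn(2805)=+, sgn(-66)=−, so +1.
(a,b)_17: α=1, u≡11; β=4, v≡16 (mod 17); (11|17)=-1, (16|17)=+1; sign (−1)^0·-1^4·+1^1 = +1.
(a,b)_3: α=-1, u≡2; β=-5, v≡2 (mod 3); (2|3)=-1, (2|3)=-1; sign (−1)^1·-1^-5·-1^-1 = -1.
(a,b)_11: α=-1, u≡10; β=-3, v≡4 (mod 11); (10|11)=-1, (4|11)=+1; sign (−1)^1·-1^-3·+1^-1 = +1.
(a,b)_5: α=9, u≡1; β=18, v≡1 (mod 5); (1|5)=+1, (1|5)=+1; sign (−1)^0·+1^18·+1^9 = +1.
(a,b)_2: α=2, β=-1; u≡5, v≡7 (mod 8); ε(u)ε(v)=0·1, αω(v)=2·0, βω(u)=-1·1; sum ≡ 1  ⇒  -1.
(a,b)_23: α=0, u≡10; β=2, v≡13 (mod 23); (10|23)=-1, (13|23)=+1; sign (−1)^0·-1^2·+1^0 = +1.
(2805, -66 / ℚ) ramifies at {2, 3}: a division algebra.

[2, 3]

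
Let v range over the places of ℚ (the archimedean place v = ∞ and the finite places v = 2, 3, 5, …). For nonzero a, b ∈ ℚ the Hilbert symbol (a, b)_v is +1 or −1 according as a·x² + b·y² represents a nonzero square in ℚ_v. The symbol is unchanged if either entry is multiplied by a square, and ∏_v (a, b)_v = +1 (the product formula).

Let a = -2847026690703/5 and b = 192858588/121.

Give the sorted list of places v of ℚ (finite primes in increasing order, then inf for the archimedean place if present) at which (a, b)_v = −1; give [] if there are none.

Mod squares: a ≡ -50635, b ≡ 10127. Check v ∈ {∞, 2, 3, 5, 11, 13, 19, 23, 41}.
v=5: a=5^-1·(≡2), b=5^0·(≡3) mod 5; (2|5)=-1, (3|5)=-1; (−1)^{-1·0·2}·(-1)^0·(-1)^-1 = -1.
v=13: a=13^1·(≡7), b=13^1·(≡10) mod 13; (7|13)=-1, (10|13)=+1; (−1)^{1·1·6}·(-1)^1·(+1)^1 = -1.
v=∞: -50635 < 0 and 10127 > 0  ⇒  (a,b)_∞ = +1.
v=23: a=23^2·(≡5), b=23^2·(≡19) mod 23; (5|23)=-1, (19|23)=-1; (−1)^{2·2·11}·(-1)^2·(-1)^2 = +1.
v=11: a=11^0·(≡5), b=11^-2·(≡10) mod 11; (5|11)=+1, (10|11)=-1; (−1)^{0·-2·5}·(+1)^-2·(-1)^0 = +1.
v=3: a=3^12·(≡2), b=3^2·(≡2) mod 3; (2|3)=-1, (2|3)=-1; (−1)^{12·2·1}·(-1)^2·(-1)^12 = +1.
v=2: v_2(a)=0, v_2(b)=2; units ≡ 5, 7 (mod 8); ε·ε+αω+βω = 0·1+0·0+2·1 ≡ 0  ⇒  (a,b)_2 = +1.
v=41: a=41^1·(≡32), b=41^1·(≡31) mod 41; (32|41)=+1, (31|41)=+1; (−1)^{1·1·20}·(+1)^1·(+1)^1 = +1.
v=19: a=19^1·(≡18), b=19^1·(≡9) mod 19; (18|19)=-1, (9|19)=+1; (−1)^{1·1·9}·(-1)^1·(+1)^1 = +1.
Ram(-50635, 10127) = {5, 13}; no ℚ_5-point on the conic.

[5, 13]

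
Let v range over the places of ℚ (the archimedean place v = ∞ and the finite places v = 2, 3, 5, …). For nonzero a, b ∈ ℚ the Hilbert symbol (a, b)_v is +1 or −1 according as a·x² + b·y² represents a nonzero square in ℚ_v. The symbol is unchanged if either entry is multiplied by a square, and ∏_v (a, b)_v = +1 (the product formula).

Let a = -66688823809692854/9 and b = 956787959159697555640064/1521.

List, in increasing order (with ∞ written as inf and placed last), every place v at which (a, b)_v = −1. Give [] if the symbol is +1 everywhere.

(a, b) ≡ (-32054, 4991) mod (ℚ^×)²; places V = {2, 3, 7, 11, 13, 17, 23, 31, 47, ∞}.
(a,b)_3: α=-2, u≡1; β=-2, v≡2 (mod 3); (1|3)=+1, (2|3)=-1; sign (−1)^0·+1^-2·-1^-2 = +1.
(a,b)_23: α=2, u≡16; β=3, v≡17 (mod 23); (16|23)=+1, (17|23)=-1; sign (−1)^0·+1^3·-1^2 = +1.
(a,b)_31: α=3, u≡2; β=5, v≡6 (mod 31); (2|31)=+1, (6|31)=-1; sign (−1)^1·+1^5·-1^3 = +1.
(a,b)_7: α=2, u≡5; β=5, v≡3 (mod 7); (5|7)=-1, (3|7)=-1; sign (−1)^0·-1^5·-1^2 = -1.
(a,b)_2: α=1, β=8; u≡5, v≡7 (mod 8); ε(u)ε(v)=0·1, αω(v)=1·0, βω(u)=8·1; sum ≡ 0  ⇒  +1.
(a,b)_47: α=1, u≡38; β=2, v≡24 (mod 47); (38|47)=-1, (24|47)=+1; sign (−1)^0·-1^2·+1^1 = +1.
(a,b)_11: α=1, u≡9; β=0, v≡6 (mod 11); (9|11)=+1, (6|11)=-1; sign (−1)^0·+1^0·-1^1 = -1.
(a,b)_13: α=0, u≡4; β=-2, v≡9 (mod 13); (4|13)=+1, (9|13)=+1; sign (−1)^0·+1^-2·+1^0 = +1.
(a,b)_17: α=4, u≡2; β=2, v≡6 (mod 17); (2|17)=+1, (6|17)=-1; sign (−1)^0·+1^2·-1^4 = +1.
(a,b)_∞: sgn(-32054)=−, sgn(4991)=+, so +1.
Ram(-32054, 4991) = {7, 11}; no ℚ_7-point on the conic.

[7, 11]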